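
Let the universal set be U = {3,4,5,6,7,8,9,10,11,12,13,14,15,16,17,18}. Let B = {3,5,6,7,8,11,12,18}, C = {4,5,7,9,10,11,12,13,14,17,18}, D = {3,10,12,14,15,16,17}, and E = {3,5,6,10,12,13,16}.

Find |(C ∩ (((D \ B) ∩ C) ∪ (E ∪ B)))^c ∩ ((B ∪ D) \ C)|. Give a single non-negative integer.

D \ B = {10,14,15,16,17}
(D \ B) ∩ C = {10,14,17}
E ∪ B = {3,5,6,7,8,10,11,12,13,16,18}
((D \ B) ∩ C) ∪ (E ∪ B) = {3,5,6,7,8,10,11,12,13,14,16,17,18}
C ∩ (((D \ B) ∩ C) ∪ (E ∪ B)) = {5,7,10,11,12,13,14,17,18}
(C ∩ (((D \ B) ∩ C) ∪ (E ∪ B)))^c = {3,4,6,8,9,15,16}
B ∪ D = {3,5,6,7,8,10,11,12,14,15,16,17,18}
(B ∪ D) \ C = {3,6,8,15,16}
(C ∩ (((D \ B) ∩ C) ∪ (E ∪ B)))^c ∩ ((B ∪ D) \ C) = {3,6,8,15,16}
|(C ∩ (((D \ B) ∩ C) ∪ (E ∪ B)))^c ∩ ((B ∪ D) \ C)| = 5

5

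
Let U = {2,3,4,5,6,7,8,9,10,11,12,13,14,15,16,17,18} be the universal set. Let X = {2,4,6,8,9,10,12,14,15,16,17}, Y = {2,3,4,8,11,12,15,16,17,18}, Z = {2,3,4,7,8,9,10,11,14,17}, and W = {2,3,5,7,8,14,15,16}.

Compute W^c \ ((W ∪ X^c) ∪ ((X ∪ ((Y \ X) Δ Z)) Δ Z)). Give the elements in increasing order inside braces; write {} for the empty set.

W^c = {4,6,9,10,11,12,13,17,18}
X^c = {3,5,7,11,13,18}
W ∪ X^c = {2,3,5,7,8,11,13,14,15,16,18}
Y \ X = {3,11,18}
(Y \ X) Δ Z = {2,4,7,8,9,10,14,17,18}
X ∪ ((Y \ X) Δ Z) = {2,4,6,7,8,9,10,12,14,15,16,17,18}
(X ∪ ((Y \ X) Δ Z)) Δ Z = {3,6,11,12,15,16,18}
(W ∪ X^c) ∪ ((X ∪ ((Y \ X) Δ Z)) Δ Z) = {2,3,5,6,7,8,11,12,13,14,15,16,18}
W^c \ ((W ∪ X^c) ∪ ((X ∪ ((Y \ X) Δ Z)) Δ Z)) = {4,9,10,17}

{4,9,10,17}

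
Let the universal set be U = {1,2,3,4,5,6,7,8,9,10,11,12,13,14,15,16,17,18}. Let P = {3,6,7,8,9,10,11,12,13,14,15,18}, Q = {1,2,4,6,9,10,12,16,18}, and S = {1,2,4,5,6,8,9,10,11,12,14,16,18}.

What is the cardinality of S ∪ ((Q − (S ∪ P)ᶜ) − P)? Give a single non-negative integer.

S ∪ P = {1,2,3,4,5,6,7,8,9,10,11,12,13,14,15,16,18}
(S ∪ P)ᶜ = {17}
Q − (S ∪ P)ᶜ = {1,2,4,6,9,10,12,16,18}
(Q − (S ∪ P)ᶜ) − P = {1,2,4,16}
S ∪ ((Q − (S ∪ P)ᶜ) − P) = {1,2,4,5,6,8,9,10,11,12,14,16,18}
|S ∪ ((Q − (S ∪ P)ᶜ) − P)| = 13

13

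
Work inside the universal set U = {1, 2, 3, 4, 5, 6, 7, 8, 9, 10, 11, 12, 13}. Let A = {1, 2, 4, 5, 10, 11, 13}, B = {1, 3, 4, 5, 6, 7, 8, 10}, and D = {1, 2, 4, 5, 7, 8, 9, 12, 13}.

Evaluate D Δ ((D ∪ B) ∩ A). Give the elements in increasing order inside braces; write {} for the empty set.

{7, 8, 9, 10, 12}

D ∪ B = {1, 2, 3, 4, 5, 6, 7, 8, 9, 10, 12, 13}
(D ∪ B) ∩ A = {1, 2, 4, 5, 10, 13}
D Δ ((D ∪ B) ∩ A) = {7, 8, 9, 10, 12}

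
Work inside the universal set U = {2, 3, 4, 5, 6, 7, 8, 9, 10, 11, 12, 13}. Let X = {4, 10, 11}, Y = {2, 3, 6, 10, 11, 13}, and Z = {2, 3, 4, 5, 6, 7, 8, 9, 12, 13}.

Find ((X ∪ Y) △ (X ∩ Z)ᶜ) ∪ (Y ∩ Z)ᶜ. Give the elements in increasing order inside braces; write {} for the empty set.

X ∪ Y = {2, 3, 4, 6, 10, 11, 13}
X ∩ Z = {4}
(X ∩ Z)ᶜ = {2, 3, 5, 6, 7, 8, 9, 10, 11, 12, 13}
(X ∪ Y) △ (X ∩ Z)ᶜ = {4, 5, 7, 8, 9, 12}
Y ∩ Z = {2, 3, 6, 13}
(Y ∩ Z)ᶜ = {4, 5, 7, 8, 9, 10, 11, 12}
((X ∪ Y) △ (X ∩ Z)ᶜ) ∪ (Y ∩ Z)ᶜ = {4, 5, 7, 8, 9, 10, 11, 12}

{4, 5, 7, 8, 9, 10, 11, 12}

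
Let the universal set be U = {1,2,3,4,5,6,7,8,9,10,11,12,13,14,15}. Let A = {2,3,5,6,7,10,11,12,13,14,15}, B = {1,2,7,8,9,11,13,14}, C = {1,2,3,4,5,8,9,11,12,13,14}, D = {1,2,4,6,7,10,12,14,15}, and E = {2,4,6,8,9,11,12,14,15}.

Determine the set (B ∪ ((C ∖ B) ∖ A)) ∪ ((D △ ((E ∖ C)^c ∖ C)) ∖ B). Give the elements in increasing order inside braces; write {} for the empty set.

{1,2,4,6,7,8,9,11,12,13,14,15}

C ∖ B = {3,4,5,12}
(C ∖ B) ∖ A = {4}
B ∪ ((C ∖ B) ∖ A) = {1,2,4,7,8,9,11,13,14}
E ∖ C = {6,15}
(E ∖ C)^c = {1,2,3,4,5,7,8,9,10,11,12,13,14}
(E ∖ C)^c ∖ C = {7,10}
D △ ((E ∖ C)^c ∖ C) = {1,2,4,6,12,14,15}
(D △ ((E ∖ C)^c ∖ C)) ∖ B = {4,6,12,15}
(B ∪ ((C ∖ B) ∖ A)) ∪ ((D △ ((E ∖ C)^c ∖ C)) ∖ B) = {1,2,4,6,7,8,9,11,12,13,14,15}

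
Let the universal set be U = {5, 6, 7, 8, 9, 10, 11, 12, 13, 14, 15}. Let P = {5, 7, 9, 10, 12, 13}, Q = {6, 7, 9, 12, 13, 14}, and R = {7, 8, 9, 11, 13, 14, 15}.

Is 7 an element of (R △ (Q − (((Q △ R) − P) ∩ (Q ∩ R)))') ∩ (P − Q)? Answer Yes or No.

7 ∈ Q and 7 ∈ R, so 7 ∉ Q △ R
7 ∉ (Q △ R) and 7 ∈ P, so 7 ∉ (Q △ R) − P
7 ∈ Q and 7 ∈ R, so 7 ∈ Q ∩ R
7 ∉ ((Q △ R) − P) and 7 ∈ (Q ∩ R), so 7 ∉ ((Q △ R) − P) ∩ (Q ∩ R)
7 ∈ Q and 7 ∉ (((Q △ R) − P) ∩ (Q ∩ R)), so 7 ∈ Q − (((Q △ R) − P) ∩ (Q ∩ R))
7 ∉ (Q − (((Q △ R) − P) ∩ (Q ∩ R)))' since 7 ∈ (Q − (((Q △ R) − P) ∩ (Q ∩ R)))
7 ∈ R and 7 ∉ (Q − (((Q △ R) − P) ∩ (Q ∩ R)))', so 7 ∈ R △ (Q − (((Q △ R) − P) ∩ (Q ∩ R)))'
7 ∈ P and 7 ∈ Q, so 7 ∉ P − Q
7 ∈ (R △ (Q − (((Q △ R) − P) ∩ (Q ∩ R)))') and 7 ∉ (P − Q), so 7 ∉ (R △ (Q − (((Q △ R) − P) ∩ (Q ∩ R)))') ∩ (P − Q)

No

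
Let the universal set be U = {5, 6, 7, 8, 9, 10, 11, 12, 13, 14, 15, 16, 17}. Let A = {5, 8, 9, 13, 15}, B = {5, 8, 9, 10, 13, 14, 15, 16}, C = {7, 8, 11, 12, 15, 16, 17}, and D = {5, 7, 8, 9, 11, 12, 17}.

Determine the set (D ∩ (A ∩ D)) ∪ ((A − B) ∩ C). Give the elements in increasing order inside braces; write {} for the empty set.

A ∩ D = {5, 8, 9}
D ∩ (A ∩ D) = {5, 8, 9}
A − B = {}
(A − B) ∩ C = {}
(D ∩ (A ∩ D)) ∪ ((A − B) ∩ C) = {5, 8, 9}

{5, 8, 9}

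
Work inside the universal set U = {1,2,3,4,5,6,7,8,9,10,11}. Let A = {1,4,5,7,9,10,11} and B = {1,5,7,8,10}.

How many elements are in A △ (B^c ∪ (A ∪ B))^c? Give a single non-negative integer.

7

B^c = {2,3,4,6,9,11}
A ∪ B = {1,4,5,7,8,9,10,11}
B^c ∪ (A ∪ B) = {1,2,3,4,5,6,7,8,9,10,11}
(B^c ∪ (A ∪ B))^c = {}
A △ (B^c ∪ (A ∪ B))^c = {1,4,5,7,9,10,11}
|A △ (B^c ∪ (A ∪ B))^c| = 7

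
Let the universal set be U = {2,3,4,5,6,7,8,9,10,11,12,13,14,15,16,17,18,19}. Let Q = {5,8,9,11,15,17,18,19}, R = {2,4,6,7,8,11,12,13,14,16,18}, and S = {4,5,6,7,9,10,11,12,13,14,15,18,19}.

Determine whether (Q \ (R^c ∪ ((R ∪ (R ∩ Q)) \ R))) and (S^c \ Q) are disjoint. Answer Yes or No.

Yes

R^c = {3,5,9,10,15,17,19}
R ∩ Q = {8,11,18}
R ∪ (R ∩ Q) = {2,4,6,7,8,11,12,13,14,16,18}
(R ∪ (R ∩ Q)) \ R = {}
R^c ∪ ((R ∪ (R ∩ Q)) \ R) = {3,5,9,10,15,17,19}
Q \ (R^c ∪ ((R ∪ (R ∩ Q)) \ R)) = {8,11,18}
S^c = {2,3,8,16,17}
S^c \ Q = {2,3,16}
{8,11,18} and {2,3,16} share no elements.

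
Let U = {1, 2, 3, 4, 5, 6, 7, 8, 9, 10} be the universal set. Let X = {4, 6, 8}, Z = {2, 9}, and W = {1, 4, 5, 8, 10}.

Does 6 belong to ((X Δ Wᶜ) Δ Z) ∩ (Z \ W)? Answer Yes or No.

No

6 ∉ W, so 6 ∈ Wᶜ
6 ∈ X and 6 ∈ Wᶜ, so 6 ∉ X Δ Wᶜ
6 ∉ (X Δ Wᶜ) and 6 ∉ Z, so 6 ∉ (X Δ Wᶜ) Δ Z
6 ∉ Z and 6 ∉ W, so 6 ∉ Z \ W
6 ∉ ((X Δ Wᶜ) Δ Z) and 6 ∉ (Z \ W), so 6 ∉ ((X Δ Wᶜ) Δ Z) ∩ (Z \ W)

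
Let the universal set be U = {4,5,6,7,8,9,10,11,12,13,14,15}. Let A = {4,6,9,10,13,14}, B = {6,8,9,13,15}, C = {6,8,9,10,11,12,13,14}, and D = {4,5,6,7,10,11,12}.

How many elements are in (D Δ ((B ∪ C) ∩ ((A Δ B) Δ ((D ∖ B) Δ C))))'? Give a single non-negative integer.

4

B ∪ C = {6,8,9,10,11,12,13,14,15}
A Δ B = {4,8,10,14,15}
D ∖ B = {4,5,7,10,11,12}
(D ∖ B) Δ C = {4,5,6,7,8,9,13,14}
(A Δ B) Δ ((D ∖ B) Δ C) = {5,6,7,9,10,13,15}
(B ∪ C) ∩ ((A Δ B) Δ ((D ∖ B) Δ C)) = {6,9,10,13,15}
D Δ ((B ∪ C) ∩ ((A Δ B) Δ ((D ∖ B) Δ C))) = {4,5,7,9,11,12,13,15}
(D Δ ((B ∪ C) ∩ ((A Δ B) Δ ((D ∖ B) Δ C))))' = {6,8,10,14}
|(D Δ ((B ∪ C) ∩ ((A Δ B) Δ ((D ∖ B) Δ C))))'| = 4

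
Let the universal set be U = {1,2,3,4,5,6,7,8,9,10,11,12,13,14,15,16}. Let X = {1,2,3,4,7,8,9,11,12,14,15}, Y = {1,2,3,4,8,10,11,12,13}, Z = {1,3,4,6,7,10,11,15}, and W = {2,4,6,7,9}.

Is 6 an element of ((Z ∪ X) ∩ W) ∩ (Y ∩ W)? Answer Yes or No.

No

6 ∈ Z and 6 ∉ X, so 6 ∈ Z ∪ X
6 ∈ (Z ∪ X) and 6 ∈ W, so 6 ∈ (Z ∪ X) ∩ W
6 ∉ Y and 6 ∈ W, so 6 ∉ Y ∩ W
6 ∈ ((Z ∪ X) ∩ W) and 6 ∉ (Y ∩ W), so 6 ∉ ((Z ∪ X) ∩ W) ∩ (Y ∩ W)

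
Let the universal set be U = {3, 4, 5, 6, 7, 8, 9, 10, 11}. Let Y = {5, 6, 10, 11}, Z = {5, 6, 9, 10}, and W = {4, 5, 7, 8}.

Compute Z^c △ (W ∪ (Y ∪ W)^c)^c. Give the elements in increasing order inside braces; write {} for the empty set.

Z^c = {3, 4, 7, 8, 11}
Y ∪ W = {4, 5, 6, 7, 8, 10, 11}
(Y ∪ W)^c = {3, 9}
W ∪ (Y ∪ W)^c = {3, 4, 5, 7, 8, 9}
(W ∪ (Y ∪ W)^c)^c = {6, 10, 11}
Z^c △ (W ∪ (Y ∪ W)^c)^c = {3, 4, 6, 7, 8, 10}

{3, 4, 6, 7, 8, 10}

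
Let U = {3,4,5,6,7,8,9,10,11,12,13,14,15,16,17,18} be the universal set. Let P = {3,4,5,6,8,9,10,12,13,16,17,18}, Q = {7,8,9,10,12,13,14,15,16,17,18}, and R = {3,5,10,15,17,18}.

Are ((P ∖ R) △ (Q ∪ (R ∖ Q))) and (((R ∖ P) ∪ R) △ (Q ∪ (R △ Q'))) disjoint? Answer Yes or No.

No

P ∖ R = {4,6,8,9,12,13,16}
R ∖ Q = {3,5}
Q ∪ (R ∖ Q) = {3,5,7,8,9,10,12,13,14,15,16,17,18}
(P ∖ R) △ (Q ∪ (R ∖ Q)) = {3,4,5,6,7,10,14,15,17,18}
R ∖ P = {15}
(R ∖ P) ∪ R = {3,5,10,15,17,18}
Q' = {3,4,5,6,11}
R △ Q' = {4,6,10,11,15,17,18}
Q ∪ (R △ Q') = {4,6,7,8,9,10,11,12,13,14,15,16,17,18}
((R ∖ P) ∪ R) △ (Q ∪ (R △ Q')) = {3,4,5,6,7,8,9,11,12,13,14,16}
3 lies in both, so they are not disjoint.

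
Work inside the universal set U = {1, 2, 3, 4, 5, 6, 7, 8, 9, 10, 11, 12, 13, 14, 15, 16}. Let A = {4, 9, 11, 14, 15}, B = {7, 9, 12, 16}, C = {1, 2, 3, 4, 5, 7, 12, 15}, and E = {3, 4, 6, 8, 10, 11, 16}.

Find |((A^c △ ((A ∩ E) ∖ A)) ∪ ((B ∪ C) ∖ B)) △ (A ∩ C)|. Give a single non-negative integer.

11

A^c = {1, 2, 3, 5, 6, 7, 8, 10, 12, 13, 16}
A ∩ E = {4, 11}
(A ∩ E) ∖ A = {}
A^c △ ((A ∩ E) ∖ A) = {1, 2, 3, 5, 6, 7, 8, 10, 12, 13, 16}
B ∪ C = {1, 2, 3, 4, 5, 7, 9, 12, 15, 16}
(B ∪ C) ∖ B = {1, 2, 3, 4, 5, 15}
(A^c △ ((A ∩ E) ∖ A)) ∪ ((B ∪ C) ∖ B) = {1, 2, 3, 4, 5, 6, 7, 8, 10, 12, 13, 15, 16}
A ∩ C = {4, 15}
((A^c △ ((A ∩ E) ∖ A)) ∪ ((B ∪ C) ∖ B)) △ (A ∩ C) = {1, 2, 3, 5, 6, 7, 8, 10, 12, 13, 16}
|((A^c △ ((A ∩ E) ∖ A)) ∪ ((B ∪ C) ∖ B)) △ (A ∩ C)| = 11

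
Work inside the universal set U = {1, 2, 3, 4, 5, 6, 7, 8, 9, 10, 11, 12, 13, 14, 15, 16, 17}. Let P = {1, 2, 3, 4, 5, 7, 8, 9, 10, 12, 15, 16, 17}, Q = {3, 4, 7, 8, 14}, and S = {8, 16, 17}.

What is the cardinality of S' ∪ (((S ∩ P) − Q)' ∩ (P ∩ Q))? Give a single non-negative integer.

15

S' = {1, 2, 3, 4, 5, 6, 7, 9, 10, 11, 12, 13, 14, 15}
S ∩ P = {8, 16, 17}
(S ∩ P) − Q = {16, 17}
((S ∩ P) − Q)' = {1, 2, 3, 4, 5, 6, 7, 8, 9, 10, 11, 12, 13, 14, 15}
P ∩ Q = {3, 4, 7, 8}
((S ∩ P) − Q)' ∩ (P ∩ Q) = {3, 4, 7, 8}
S' ∪ (((S ∩ P) − Q)' ∩ (P ∩ Q)) = {1, 2, 3, 4, 5, 6, 7, 8, 9, 10, 11, 12, 13, 14, 15}
|S' ∪ (((S ∩ P) − Q)' ∩ (P ∩ Q))| = 15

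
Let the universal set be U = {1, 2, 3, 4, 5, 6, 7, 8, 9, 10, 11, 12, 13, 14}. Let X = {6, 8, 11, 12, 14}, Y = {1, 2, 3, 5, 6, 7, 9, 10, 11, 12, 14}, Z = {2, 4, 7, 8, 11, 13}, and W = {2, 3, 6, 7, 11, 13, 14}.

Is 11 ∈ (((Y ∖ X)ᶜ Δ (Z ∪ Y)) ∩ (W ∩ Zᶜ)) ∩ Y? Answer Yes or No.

11 ∈ Y and 11 ∈ X, so 11 ∉ Y ∖ X
11 ∈ (Y ∖ X)ᶜ since 11 ∉ (Y ∖ X)
11 ∈ Z and 11 ∈ Y, so 11 ∈ Z ∪ Y
11 ∈ (Y ∖ X)ᶜ and 11 ∈ (Z ∪ Y), so 11 ∉ (Y ∖ X)ᶜ Δ (Z ∪ Y)
11 ∈ Z, so 11 ∉ Zᶜ
11 ∈ W and 11 ∉ Zᶜ, so 11 ∉ W ∩ Zᶜ
11 ∉ ((Y ∖ X)ᶜ Δ (Z ∪ Y)) and 11 ∉ (W ∩ Zᶜ), so 11 ∉ ((Y ∖ X)ᶜ Δ (Z ∪ Y)) ∩ (W ∩ Zᶜ)
11 ∉ (((Y ∖ X)ᶜ Δ (Z ∪ Y)) ∩ (W ∩ Zᶜ)) and 11 ∈ Y, so 11 ∉ (((Y ∖ X)ᶜ Δ (Z ∪ Y)) ∩ (W ∩ Zᶜ)) ∩ Y

No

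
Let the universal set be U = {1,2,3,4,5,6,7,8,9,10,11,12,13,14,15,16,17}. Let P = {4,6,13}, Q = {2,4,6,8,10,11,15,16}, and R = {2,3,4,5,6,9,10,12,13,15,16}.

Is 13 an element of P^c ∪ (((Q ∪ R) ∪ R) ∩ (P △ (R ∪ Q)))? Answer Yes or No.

No

13 ∈ P, so 13 ∉ P^c
13 ∉ Q and 13 ∈ R, so 13 ∈ Q ∪ R
13 ∈ (Q ∪ R) and 13 ∈ R, so 13 ∈ (Q ∪ R) ∪ R
13 ∈ R and 13 ∉ Q, so 13 ∈ R ∪ Q
13 ∈ P and 13 ∈ (R ∪ Q), so 13 ∉ P △ (R ∪ Q)
13 ∈ ((Q ∪ R) ∪ R) and 13 ∉ (P △ (R ∪ Q)), so 13 ∉ ((Q ∪ R) ∪ R) ∩ (P △ (R ∪ Q))
13 ∉ P^c and 13 ∉ (((Q ∪ R) ∪ R) ∩ (P △ (R ∪ Q))), so 13 ∉ P^c ∪ (((Q ∪ R) ∪ R) ∩ (P △ (R ∪ Q)))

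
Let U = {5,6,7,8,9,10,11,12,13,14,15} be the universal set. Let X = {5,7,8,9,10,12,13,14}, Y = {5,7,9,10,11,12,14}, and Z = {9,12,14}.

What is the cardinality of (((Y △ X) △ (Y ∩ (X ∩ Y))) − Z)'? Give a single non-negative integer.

5

Y △ X = {8,11,13}
X ∩ Y = {5,7,9,10,12,14}
Y ∩ (X ∩ Y) = {5,7,9,10,12,14}
(Y △ X) △ (Y ∩ (X ∩ Y)) = {5,7,8,9,10,11,12,13,14}
((Y △ X) △ (Y ∩ (X ∩ Y))) − Z = {5,7,8,10,11,13}
(((Y △ X) △ (Y ∩ (X ∩ Y))) − Z)' = {6,9,12,14,15}
|(((Y △ X) △ (Y ∩ (X ∩ Y))) − Z)'| = 5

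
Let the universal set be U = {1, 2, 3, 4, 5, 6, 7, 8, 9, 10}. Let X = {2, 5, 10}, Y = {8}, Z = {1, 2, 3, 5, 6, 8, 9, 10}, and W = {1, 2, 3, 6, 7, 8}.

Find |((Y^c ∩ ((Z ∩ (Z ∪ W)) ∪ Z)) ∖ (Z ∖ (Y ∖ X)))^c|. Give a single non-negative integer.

Y^c = {1, 2, 3, 4, 5, 6, 7, 9, 10}
Z ∪ W = {1, 2, 3, 5, 6, 7, 8, 9, 10}
Z ∩ (Z ∪ W) = {1, 2, 3, 5, 6, 8, 9, 10}
(Z ∩ (Z ∪ W)) ∪ Z = {1, 2, 3, 5, 6, 8, 9, 10}
Y^c ∩ ((Z ∩ (Z ∪ W)) ∪ Z) = {1, 2, 3, 5, 6, 9, 10}
Y ∖ X = {8}
Z ∖ (Y ∖ X) = {1, 2, 3, 5, 6, 9, 10}
(Y^c ∩ ((Z ∩ (Z ∪ W)) ∪ Z)) ∖ (Z ∖ (Y ∖ X)) = {}
((Y^c ∩ ((Z ∩ (Z ∪ W)) ∪ Z)) ∖ (Z ∖ (Y ∖ X)))^c = {1, 2, 3, 4, 5, 6, 7, 8, 9, 10}
|((Y^c ∩ ((Z ∩ (Z ∪ W)) ∪ Z)) ∖ (Z ∖ (Y ∖ X)))^c| = 10

10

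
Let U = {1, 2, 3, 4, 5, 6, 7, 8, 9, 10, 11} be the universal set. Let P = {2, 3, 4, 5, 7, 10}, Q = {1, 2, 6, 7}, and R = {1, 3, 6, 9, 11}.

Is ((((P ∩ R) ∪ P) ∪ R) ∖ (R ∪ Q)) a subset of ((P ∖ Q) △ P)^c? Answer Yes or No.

Yes

P ∩ R = {3}
(P ∩ R) ∪ P = {2, 3, 4, 5, 7, 10}
((P ∩ R) ∪ P) ∪ R = {1, 2, 3, 4, 5, 6, 7, 9, 10, 11}
R ∪ Q = {1, 2, 3, 6, 7, 9, 11}
(((P ∩ R) ∪ P) ∪ R) ∖ (R ∪ Q) = {4, 5, 10}
P ∖ Q = {3, 4, 5, 10}
(P ∖ Q) △ P = {2, 7}
((P ∖ Q) △ P)^c = {1, 3, 4, 5, 6, 8, 9, 10, 11}
Every element of {4, 5, 10} is in {1, 3, 4, 5, 6, 8, 9, 10, 11}, so (((P ∩ R) ∪ P) ∪ R) ∖ (R ∪ Q) ⊆ ((P ∖ Q) △ P)^c.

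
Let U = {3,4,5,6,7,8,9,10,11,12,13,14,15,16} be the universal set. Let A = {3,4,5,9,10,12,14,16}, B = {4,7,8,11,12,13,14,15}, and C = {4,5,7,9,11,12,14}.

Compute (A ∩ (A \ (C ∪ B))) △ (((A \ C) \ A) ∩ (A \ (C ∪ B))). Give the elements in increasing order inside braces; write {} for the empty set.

C ∪ B = {4,5,7,8,9,11,12,13,14,15}
A \ (C ∪ B) = {3,10,16}
A ∩ (A \ (C ∪ B)) = {3,10,16}
A \ C = {3,10,16}
(A \ C) \ A = {}
((A \ C) \ A) ∩ (A \ (C ∪ B)) = {}
(A ∩ (A \ (C ∪ B))) △ (((A \ C) \ A) ∩ (A \ (C ∪ B))) = {3,10,16}

{3,10,16}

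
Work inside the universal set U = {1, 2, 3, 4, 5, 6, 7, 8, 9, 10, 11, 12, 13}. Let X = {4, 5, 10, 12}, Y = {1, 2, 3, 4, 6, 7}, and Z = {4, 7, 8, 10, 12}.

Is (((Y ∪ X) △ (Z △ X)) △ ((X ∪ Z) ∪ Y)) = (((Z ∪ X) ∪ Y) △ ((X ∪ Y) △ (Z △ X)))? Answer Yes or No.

Yes

Y ∪ X = {1, 2, 3, 4, 5, 6, 7, 10, 12}
Z △ X = {5, 7, 8}
(Y ∪ X) △ (Z △ X) = {1, 2, 3, 4, 6, 8, 10, 12}
X ∪ Z = {4, 5, 7, 8, 10, 12}
(X ∪ Z) ∪ Y = {1, 2, 3, 4, 5, 6, 7, 8, 10, 12}
((Y ∪ X) △ (Z △ X)) △ ((X ∪ Z) ∪ Y) = {5, 7}
Z ∪ X = {4, 5, 7, 8, 10, 12}
(Z ∪ X) ∪ Y = {1, 2, 3, 4, 5, 6, 7, 8, 10, 12}
X ∪ Y = {1, 2, 3, 4, 5, 6, 7, 10, 12}
(X ∪ Y) △ (Z △ X) = {1, 2, 3, 4, 6, 8, 10, 12}
((Z ∪ X) ∪ Y) △ ((X ∪ Y) △ (Z △ X)) = {5, 7}
Both equal {5, 7}, so ((Y ∪ X) △ (Z △ X)) △ ((X ∪ Z) ∪ Y) = ((Z ∪ X) ∪ Y) △ ((X ∪ Y) △ (Z △ X)).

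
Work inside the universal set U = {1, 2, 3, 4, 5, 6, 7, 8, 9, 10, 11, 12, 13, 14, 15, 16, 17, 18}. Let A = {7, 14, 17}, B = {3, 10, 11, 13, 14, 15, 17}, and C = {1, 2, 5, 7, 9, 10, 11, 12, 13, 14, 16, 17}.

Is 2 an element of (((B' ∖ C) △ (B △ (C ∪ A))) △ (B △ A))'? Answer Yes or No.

No

2 ∉ B, so 2 ∈ B'
2 ∈ B' and 2 ∈ C, so 2 ∉ B' ∖ C
2 ∈ C and 2 ∉ A, so 2 ∈ C ∪ A
2 ∉ B and 2 ∈ (C ∪ A), so 2 ∈ B △ (C ∪ A)
2 ∉ (B' ∖ C) and 2 ∈ (B △ (C ∪ A)), so 2 ∈ (B' ∖ C) △ (B △ (C ∪ A))
2 ∉ B and 2 ∉ A, so 2 ∉ B △ A
2 ∈ ((B' ∖ C) △ (B △ (C ∪ A))) and 2 ∉ (B △ A), so 2 ∈ ((B' ∖ C) △ (B △ (C ∪ A))) △ (B △ A)
2 ∉ (((B' ∖ C) △ (B △ (C ∪ A))) △ (B △ A))' since 2 ∈ (((B' ∖ C) △ (B △ (C ∪ A))) △ (B △ A))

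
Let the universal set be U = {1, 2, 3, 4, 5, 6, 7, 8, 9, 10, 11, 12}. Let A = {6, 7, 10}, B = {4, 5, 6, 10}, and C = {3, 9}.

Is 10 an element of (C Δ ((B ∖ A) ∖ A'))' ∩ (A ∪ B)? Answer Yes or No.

Yes

10 ∈ B and 10 ∈ A, so 10 ∉ B ∖ A
10 ∈ A, so 10 ∉ A'
10 ∉ (B ∖ A) and 10 ∉ A', so 10 ∉ (B ∖ A) ∖ A'
10 ∉ C and 10 ∉ ((B ∖ A) ∖ A'), so 10 ∉ C Δ ((B ∖ A) ∖ A')
10 ∈ (C Δ ((B ∖ A) ∖ A'))' since 10 ∉ (C Δ ((B ∖ A) ∖ A'))
10 ∈ A and 10 ∈ B, so 10 ∈ A ∪ B
10 ∈ (C Δ ((B ∖ A) ∖ A'))' and 10 ∈ (A ∪ B), so 10 ∈ (C Δ ((B ∖ A) ∖ A'))' ∩ (A ∪ B)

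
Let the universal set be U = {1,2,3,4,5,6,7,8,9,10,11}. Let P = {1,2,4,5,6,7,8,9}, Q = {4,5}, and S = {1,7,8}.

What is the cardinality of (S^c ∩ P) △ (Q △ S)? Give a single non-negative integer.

6

S^c = {2,3,4,5,6,9,10,11}
S^c ∩ P = {2,4,5,6,9}
Q △ S = {1,4,5,7,8}
(S^c ∩ P) △ (Q △ S) = {1,2,6,7,8,9}
|(S^c ∩ P) △ (Q △ S)| = 6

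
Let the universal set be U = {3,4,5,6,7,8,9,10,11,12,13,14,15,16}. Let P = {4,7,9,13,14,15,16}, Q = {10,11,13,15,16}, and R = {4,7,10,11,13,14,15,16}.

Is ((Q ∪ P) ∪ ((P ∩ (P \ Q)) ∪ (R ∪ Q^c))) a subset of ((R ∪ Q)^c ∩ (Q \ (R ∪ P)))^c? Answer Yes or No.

Yes

Q ∪ P = {4,7,9,10,11,13,14,15,16}
P \ Q = {4,7,9,14}
P ∩ (P \ Q) = {4,7,9,14}
Q^c = {3,4,5,6,7,8,9,12,14}
R ∪ Q^c = {3,4,5,6,7,8,9,10,11,12,13,14,15,16}
(P ∩ (P \ Q)) ∪ (R ∪ Q^c) = {3,4,5,6,7,8,9,10,11,12,13,14,15,16}
(Q ∪ P) ∪ ((P ∩ (P \ Q)) ∪ (R ∪ Q^c)) = {3,4,5,6,7,8,9,10,11,12,13,14,15,16}
R ∪ Q = {4,7,10,11,13,14,15,16}
(R ∪ Q)^c = {3,5,6,8,9,12}
R ∪ P = {4,7,9,10,11,13,14,15,16}
Q \ (R ∪ P) = {}
(R ∪ Q)^c ∩ (Q \ (R ∪ P)) = {}
((R ∪ Q)^c ∩ (Q \ (R ∪ P)))^c = {3,4,5,6,7,8,9,10,11,12,13,14,15,16}
Every element of {3,4,5,6,7,8,9,10,11,12,13,14,15,16} is in {3,4,5,6,7,8,9,10,11,12,13,14,15,16}, so (Q ∪ P) ∪ ((P ∩ (P \ Q)) ∪ (R ∪ Q^c)) ⊆ ((R ∪ Q)^c ∩ (Q \ (R ∪ P)))^c.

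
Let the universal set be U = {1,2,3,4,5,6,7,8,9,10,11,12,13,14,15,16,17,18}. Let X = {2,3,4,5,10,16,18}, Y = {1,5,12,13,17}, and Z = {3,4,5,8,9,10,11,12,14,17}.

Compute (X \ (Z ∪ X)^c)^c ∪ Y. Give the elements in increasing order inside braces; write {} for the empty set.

{1,5,6,7,8,9,11,12,13,14,15,17}

Z ∪ X = {2,3,4,5,8,9,10,11,12,14,16,17,18}
(Z ∪ X)^c = {1,6,7,13,15}
X \ (Z ∪ X)^c = {2,3,4,5,10,16,18}
(X \ (Z ∪ X)^c)^c = {1,6,7,8,9,11,12,13,14,15,17}
(X \ (Z ∪ X)^c)^c ∪ Y = {1,5,6,7,8,9,11,12,13,14,15,17}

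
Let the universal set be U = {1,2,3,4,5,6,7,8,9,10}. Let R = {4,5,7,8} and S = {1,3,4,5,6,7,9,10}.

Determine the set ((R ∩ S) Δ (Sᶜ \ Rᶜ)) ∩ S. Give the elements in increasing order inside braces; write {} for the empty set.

R ∩ S = {4,5,7}
Sᶜ = {2,8}
Rᶜ = {1,2,3,6,9,10}
Sᶜ \ Rᶜ = {8}
(R ∩ S) Δ (Sᶜ \ Rᶜ) = {4,5,7,8}
((R ∩ S) Δ (Sᶜ \ Rᶜ)) ∩ S = {4,5,7}

{4,5,7}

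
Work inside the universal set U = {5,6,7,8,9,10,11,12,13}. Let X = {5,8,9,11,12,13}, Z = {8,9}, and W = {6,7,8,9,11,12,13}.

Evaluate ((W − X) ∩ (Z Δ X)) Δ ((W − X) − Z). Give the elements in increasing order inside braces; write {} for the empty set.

W − X = {6,7}
Z Δ X = {5,11,12,13}
(W − X) ∩ (Z Δ X) = {}
(W − X) − Z = {6,7}
((W − X) ∩ (Z Δ X)) Δ ((W − X) − Z) = {6,7}

{6,7}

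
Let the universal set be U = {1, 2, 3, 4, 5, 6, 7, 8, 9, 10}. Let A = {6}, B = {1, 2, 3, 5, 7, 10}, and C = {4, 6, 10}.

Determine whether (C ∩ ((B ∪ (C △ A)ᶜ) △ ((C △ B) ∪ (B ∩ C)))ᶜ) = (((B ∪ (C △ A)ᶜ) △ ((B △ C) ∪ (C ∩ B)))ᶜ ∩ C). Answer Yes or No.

C △ A = {4, 10}
(C △ A)ᶜ = {1, 2, 3, 5, 6, 7, 8, 9}
B ∪ (C △ A)ᶜ = {1, 2, 3, 5, 6, 7, 8, 9, 10}
C △ B = {1, 2, 3, 4, 5, 6, 7}
B ∩ C = {10}
(C △ B) ∪ (B ∩ C) = {1, 2, 3, 4, 5, 6, 7, 10}
(B ∪ (C △ A)ᶜ) △ ((C △ B) ∪ (B ∩ C)) = {4, 8, 9}
((B ∪ (C △ A)ᶜ) △ ((C △ B) ∪ (B ∩ C)))ᶜ = {1, 2, 3, 5, 6, 7, 10}
C ∩ ((B ∪ (C △ A)ᶜ) △ ((C △ B) ∪ (B ∩ C)))ᶜ = {6, 10}
B △ C = {1, 2, 3, 4, 5, 6, 7}
C ∩ B = {10}
(B △ C) ∪ (C ∩ B) = {1, 2, 3, 4, 5, 6, 7, 10}
(B ∪ (C △ A)ᶜ) △ ((B △ C) ∪ (C ∩ B)) = {4, 8, 9}
((B ∪ (C △ A)ᶜ) △ ((B △ C) ∪ (C ∩ B)))ᶜ = {1, 2, 3, 5, 6, 7, 10}
((B ∪ (C △ A)ᶜ) △ ((B △ C) ∪ (C ∩ B)))ᶜ ∩ C = {6, 10}
Both equal {6, 10}, so C ∩ ((B ∪ (C △ A)ᶜ) △ ((C △ B) ∪ (B ∩ C)))ᶜ = ((B ∪ (C △ A)ᶜ) △ ((B △ C) ∪ (C ∩ B)))ᶜ ∩ C.

Yes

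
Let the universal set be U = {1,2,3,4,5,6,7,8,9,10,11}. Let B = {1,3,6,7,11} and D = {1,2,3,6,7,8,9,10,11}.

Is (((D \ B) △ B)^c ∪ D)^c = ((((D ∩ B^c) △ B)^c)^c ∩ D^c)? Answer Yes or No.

D \ B = {2,8,9,10}
(D \ B) △ B = {1,2,3,6,7,8,9,10,11}
((D \ B) △ B)^c = {4,5}
((D \ B) △ B)^c ∪ D = {1,2,3,4,5,6,7,8,9,10,11}
(((D \ B) △ B)^c ∪ D)^c = {}
B^c = {2,4,5,8,9,10}
D ∩ B^c = {2,8,9,10}
(D ∩ B^c) △ B = {1,2,3,6,7,8,9,10,11}
((D ∩ B^c) △ B)^c = {4,5}
(((D ∩ B^c) △ B)^c)^c = {1,2,3,6,7,8,9,10,11}
D^c = {4,5}
(((D ∩ B^c) △ B)^c)^c ∩ D^c = {}
Both equal {}, so (((D \ B) △ B)^c ∪ D)^c = (((D ∩ B^c) △ B)^c)^c ∩ D^c.

Yes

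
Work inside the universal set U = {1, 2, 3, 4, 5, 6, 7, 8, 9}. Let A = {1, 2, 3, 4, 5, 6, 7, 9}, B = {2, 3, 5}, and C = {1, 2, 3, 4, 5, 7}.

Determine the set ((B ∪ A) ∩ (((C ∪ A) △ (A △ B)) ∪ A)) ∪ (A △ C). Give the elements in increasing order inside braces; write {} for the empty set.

B ∪ A = {1, 2, 3, 4, 5, 6, 7, 9}
C ∪ A = {1, 2, 3, 4, 5, 6, 7, 9}
A △ B = {1, 4, 6, 7, 9}
(C ∪ A) △ (A △ B) = {2, 3, 5}
((C ∪ A) △ (A △ B)) ∪ A = {1, 2, 3, 4, 5, 6, 7, 9}
(B ∪ A) ∩ (((C ∪ A) △ (A △ B)) ∪ A) = {1, 2, 3, 4, 5, 6, 7, 9}
A △ C = {6, 9}
((B ∪ A) ∩ (((C ∪ A) △ (A △ B)) ∪ A)) ∪ (A △ C) = {1, 2, 3, 4, 5, 6, 7, 9}

{1, 2, 3, 4, 5, 6, 7, 9}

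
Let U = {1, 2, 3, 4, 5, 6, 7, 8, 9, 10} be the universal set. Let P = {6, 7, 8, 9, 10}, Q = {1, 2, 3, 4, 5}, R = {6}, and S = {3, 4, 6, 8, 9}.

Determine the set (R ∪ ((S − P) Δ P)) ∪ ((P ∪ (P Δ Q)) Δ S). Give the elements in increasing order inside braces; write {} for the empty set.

S − P = {3, 4}
(S − P) Δ P = {3, 4, 6, 7, 8, 9, 10}
R ∪ ((S − P) Δ P) = {3, 4, 6, 7, 8, 9, 10}
P Δ Q = {1, 2, 3, 4, 5, 6, 7, 8, 9, 10}
P ∪ (P Δ Q) = {1, 2, 3, 4, 5, 6, 7, 8, 9, 10}
(P ∪ (P Δ Q)) Δ S = {1, 2, 5, 7, 10}
(R ∪ ((S − P) Δ P)) ∪ ((P ∪ (P Δ Q)) Δ S) = {1, 2, 3, 4, 5, 6, 7, 8, 9, 10}

{1, 2, 3, 4, 5, 6, 7, 8, 9, 10}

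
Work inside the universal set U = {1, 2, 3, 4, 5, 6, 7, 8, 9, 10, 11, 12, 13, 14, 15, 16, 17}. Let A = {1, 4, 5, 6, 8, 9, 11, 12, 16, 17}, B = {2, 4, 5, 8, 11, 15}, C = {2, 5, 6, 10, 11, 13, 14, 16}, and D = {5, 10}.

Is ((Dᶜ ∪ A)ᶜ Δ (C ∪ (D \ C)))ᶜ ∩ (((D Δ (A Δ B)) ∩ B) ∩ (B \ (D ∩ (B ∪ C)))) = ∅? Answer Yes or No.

No

Dᶜ = {1, 2, 3, 4, 6, 7, 8, 9, 11, 12, 13, 14, 15, 16, 17}
Dᶜ ∪ A = {1, 2, 3, 4, 5, 6, 7, 8, 9, 11, 12, 13, 14, 15, 16, 17}
(Dᶜ ∪ A)ᶜ = {10}
D \ C = {}
C ∪ (D \ C) = {2, 5, 6, 10, 11, 13, 14, 16}
(Dᶜ ∪ A)ᶜ Δ (C ∪ (D \ C)) = {2, 5, 6, 11, 13, 14, 16}
((Dᶜ ∪ A)ᶜ Δ (C ∪ (D \ C)))ᶜ = {1, 3, 4, 7, 8, 9, 10, 12, 15, 17}
A Δ B = {1, 2, 6, 9, 12, 15, 16, 17}
D Δ (A Δ B) = {1, 2, 5, 6, 9, 10, 12, 15, 16, 17}
(D Δ (A Δ B)) ∩ B = {2, 5, 15}
B ∪ C = {2, 4, 5, 6, 8, 10, 11, 13, 14, 15, 16}
D ∩ (B ∪ C) = {5, 10}
B \ (D ∩ (B ∪ C)) = {2, 4, 8, 11, 15}
((D Δ (A Δ B)) ∩ B) ∩ (B \ (D ∩ (B ∪ C))) = {2, 15}
15 lies in both, so they are not disjoint.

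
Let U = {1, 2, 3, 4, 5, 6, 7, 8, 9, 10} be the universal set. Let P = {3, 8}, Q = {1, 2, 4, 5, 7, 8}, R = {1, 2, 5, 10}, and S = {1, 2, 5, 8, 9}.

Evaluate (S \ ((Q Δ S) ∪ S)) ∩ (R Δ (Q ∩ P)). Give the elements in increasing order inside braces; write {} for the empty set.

Q Δ S = {4, 7, 9}
(Q Δ S) ∪ S = {1, 2, 4, 5, 7, 8, 9}
S \ ((Q Δ S) ∪ S) = {}
Q ∩ P = {8}
R Δ (Q ∩ P) = {1, 2, 5, 8, 10}
(S \ ((Q Δ S) ∪ S)) ∩ (R Δ (Q ∩ P)) = {}

{}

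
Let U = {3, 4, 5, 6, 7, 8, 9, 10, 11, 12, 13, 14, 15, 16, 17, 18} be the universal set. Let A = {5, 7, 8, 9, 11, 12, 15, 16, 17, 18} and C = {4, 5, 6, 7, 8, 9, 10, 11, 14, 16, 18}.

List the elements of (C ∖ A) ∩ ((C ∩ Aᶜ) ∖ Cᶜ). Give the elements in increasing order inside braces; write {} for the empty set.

{4, 6, 10, 14}

C ∖ A = {4, 6, 10, 14}
Aᶜ = {3, 4, 6, 10, 13, 14}
C ∩ Aᶜ = {4, 6, 10, 14}
Cᶜ = {3, 12, 13, 15, 17}
(C ∩ Aᶜ) ∖ Cᶜ = {4, 6, 10, 14}
(C ∖ A) ∩ ((C ∩ Aᶜ) ∖ Cᶜ) = {4, 6, 10, 14}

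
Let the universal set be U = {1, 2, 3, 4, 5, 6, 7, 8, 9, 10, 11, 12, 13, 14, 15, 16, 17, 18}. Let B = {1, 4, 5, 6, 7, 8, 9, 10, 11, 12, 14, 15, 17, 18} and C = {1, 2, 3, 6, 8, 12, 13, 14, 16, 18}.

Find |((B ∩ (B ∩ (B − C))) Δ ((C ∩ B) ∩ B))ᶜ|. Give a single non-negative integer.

4

B − C = {4, 5, 7, 9, 10, 11, 15, 17}
B ∩ (B − C) = {4, 5, 7, 9, 10, 11, 15, 17}
B ∩ (B ∩ (B − C)) = {4, 5, 7, 9, 10, 11, 15, 17}
C ∩ B = {1, 6, 8, 12, 14, 18}
(C ∩ B) ∩ B = {1, 6, 8, 12, 14, 18}
(B ∩ (B ∩ (B − C))) Δ ((C ∩ B) ∩ B) = {1, 4, 5, 6, 7, 8, 9, 10, 11, 12, 14, 15, 17, 18}
((B ∩ (B ∩ (B − C))) Δ ((C ∩ B) ∩ B))ᶜ = {2, 3, 13, 16}
|((B ∩ (B ∩ (B − C))) Δ ((C ∩ B) ∩ B))ᶜ| = 4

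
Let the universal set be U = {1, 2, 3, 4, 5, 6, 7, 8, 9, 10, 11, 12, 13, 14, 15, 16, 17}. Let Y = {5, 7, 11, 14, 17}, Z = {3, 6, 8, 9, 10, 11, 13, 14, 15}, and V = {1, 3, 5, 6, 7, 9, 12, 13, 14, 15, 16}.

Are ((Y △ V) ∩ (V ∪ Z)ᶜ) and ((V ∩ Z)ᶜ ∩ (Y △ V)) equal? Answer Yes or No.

Y △ V = {1, 3, 6, 9, 11, 12, 13, 15, 16, 17}
V ∪ Z = {1, 3, 5, 6, 7, 8, 9, 10, 11, 12, 13, 14, 15, 16}
(V ∪ Z)ᶜ = {2, 4, 17}
(Y △ V) ∩ (V ∪ Z)ᶜ = {17}
V ∩ Z = {3, 6, 9, 13, 14, 15}
(V ∩ Z)ᶜ = {1, 2, 4, 5, 7, 8, 10, 11, 12, 16, 17}
(V ∩ Z)ᶜ ∩ (Y △ V) = {1, 11, 12, 16, 17}
1 ∈ (V ∩ Z)ᶜ ∩ (Y △ V) but 1 ∉ (Y △ V) ∩ (V ∪ Z)ᶜ, so they differ.

No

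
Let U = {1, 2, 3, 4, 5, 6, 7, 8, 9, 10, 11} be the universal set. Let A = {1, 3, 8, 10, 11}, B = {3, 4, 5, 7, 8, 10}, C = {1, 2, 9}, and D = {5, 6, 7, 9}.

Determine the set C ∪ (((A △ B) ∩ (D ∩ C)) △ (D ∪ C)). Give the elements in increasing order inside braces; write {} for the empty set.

{1, 2, 5, 6, 7, 9}

A △ B = {1, 4, 5, 7, 11}
D ∩ C = {9}
(A △ B) ∩ (D ∩ C) = {}
D ∪ C = {1, 2, 5, 6, 7, 9}
((A △ B) ∩ (D ∩ C)) △ (D ∪ C) = {1, 2, 5, 6, 7, 9}
C ∪ (((A △ B) ∩ (D ∩ C)) △ (D ∪ C)) = {1, 2, 5, 6, 7, 9}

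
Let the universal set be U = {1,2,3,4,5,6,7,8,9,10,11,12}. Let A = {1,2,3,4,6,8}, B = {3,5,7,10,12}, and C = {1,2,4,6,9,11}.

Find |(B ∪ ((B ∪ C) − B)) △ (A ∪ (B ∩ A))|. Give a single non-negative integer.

7

B ∪ C = {1,2,3,4,5,6,7,9,10,11,12}
(B ∪ C) − B = {1,2,4,6,9,11}
B ∪ ((B ∪ C) − B) = {1,2,3,4,5,6,7,9,10,11,12}
B ∩ A = {3}
A ∪ (B ∩ A) = {1,2,3,4,6,8}
(B ∪ ((B ∪ C) − B)) △ (A ∪ (B ∩ A)) = {5,7,8,9,10,11,12}
|(B ∪ ((B ∪ C) − B)) △ (A ∪ (B ∩ A))| = 7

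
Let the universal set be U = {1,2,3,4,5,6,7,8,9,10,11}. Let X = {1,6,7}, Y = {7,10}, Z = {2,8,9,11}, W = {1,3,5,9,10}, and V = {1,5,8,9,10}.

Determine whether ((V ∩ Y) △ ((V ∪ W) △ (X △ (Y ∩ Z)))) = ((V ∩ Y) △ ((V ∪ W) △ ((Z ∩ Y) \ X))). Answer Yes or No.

No

V ∩ Y = {10}
V ∪ W = {1,3,5,8,9,10}
Y ∩ Z = {}
X △ (Y ∩ Z) = {1,6,7}
(V ∪ W) △ (X △ (Y ∩ Z)) = {3,5,6,7,8,9,10}
(V ∩ Y) △ ((V ∪ W) △ (X △ (Y ∩ Z))) = {3,5,6,7,8,9}
Z ∩ Y = {}
(Z ∩ Y) \ X = {}
(V ∪ W) △ ((Z ∩ Y) \ X) = {1,3,5,8,9,10}
(V ∩ Y) △ ((V ∪ W) △ ((Z ∩ Y) \ X)) = {1,3,5,8,9}
1 ∈ (V ∩ Y) △ ((V ∪ W) △ ((Z ∩ Y) \ X)) but 1 ∉ (V ∩ Y) △ ((V ∪ W) △ (X △ (Y ∩ Z))), so they differ.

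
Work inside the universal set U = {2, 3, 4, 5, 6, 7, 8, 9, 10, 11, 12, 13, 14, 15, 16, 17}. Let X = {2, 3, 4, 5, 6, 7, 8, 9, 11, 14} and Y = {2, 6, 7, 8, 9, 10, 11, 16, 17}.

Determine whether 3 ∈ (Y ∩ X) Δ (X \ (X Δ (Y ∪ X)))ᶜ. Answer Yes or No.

3 ∉ Y and 3 ∈ X, so 3 ∉ Y ∩ X
3 ∉ Y and 3 ∈ X, so 3 ∈ Y ∪ X
3 ∈ X and 3 ∈ (Y ∪ X), so 3 ∉ X Δ (Y ∪ X)
3 ∈ X and 3 ∉ (X Δ (Y ∪ X)), so 3 ∈ X \ (X Δ (Y ∪ X))
3 ∉ (X \ (X Δ (Y ∪ X)))ᶜ since 3 ∈ (X \ (X Δ (Y ∪ X)))
3 ∉ (Y ∩ X) and 3 ∉ (X \ (X Δ (Y ∪ X)))ᶜ, so 3 ∉ (Y ∩ X) Δ (X \ (X Δ (Y ∪ X)))ᶜ

No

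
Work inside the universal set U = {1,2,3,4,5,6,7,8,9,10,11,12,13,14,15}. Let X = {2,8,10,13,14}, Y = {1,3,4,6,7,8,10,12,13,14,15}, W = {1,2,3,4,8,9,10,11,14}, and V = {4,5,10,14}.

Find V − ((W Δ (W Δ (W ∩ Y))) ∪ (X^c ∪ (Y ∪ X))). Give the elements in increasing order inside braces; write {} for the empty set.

W ∩ Y = {1,3,4,8,10,14}
W Δ (W ∩ Y) = {2,9,11}
W Δ (W Δ (W ∩ Y)) = {1,3,4,8,10,14}
X^c = {1,3,4,5,6,7,9,11,12,15}
Y ∪ X = {1,2,3,4,6,7,8,10,12,13,14,15}
X^c ∪ (Y ∪ X) = {1,2,3,4,5,6,7,8,9,10,11,12,13,14,15}
(W Δ (W Δ (W ∩ Y))) ∪ (X^c ∪ (Y ∪ X)) = {1,2,3,4,5,6,7,8,9,10,11,12,13,14,15}
V − ((W Δ (W Δ (W ∩ Y))) ∪ (X^c ∪ (Y ∪ X))) = {}

{}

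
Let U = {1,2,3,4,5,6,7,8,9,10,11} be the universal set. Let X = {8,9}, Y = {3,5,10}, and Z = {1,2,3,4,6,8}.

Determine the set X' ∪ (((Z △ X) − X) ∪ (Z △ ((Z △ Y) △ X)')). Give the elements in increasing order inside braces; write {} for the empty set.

X' = {1,2,3,4,5,6,7,10,11}
Z △ X = {1,2,3,4,6,9}
(Z △ X) − X = {1,2,3,4,6}
Z △ Y = {1,2,4,5,6,8,10}
(Z △ Y) △ X = {1,2,4,5,6,9,10}
((Z △ Y) △ X)' = {3,7,8,11}
Z △ ((Z △ Y) △ X)' = {1,2,4,6,7,11}
((Z △ X) − X) ∪ (Z △ ((Z △ Y) △ X)') = {1,2,3,4,6,7,11}
X' ∪ (((Z △ X) − X) ∪ (Z △ ((Z △ Y) △ X)')) = {1,2,3,4,5,6,7,10,11}

{1,2,3,4,5,6,7,10,11}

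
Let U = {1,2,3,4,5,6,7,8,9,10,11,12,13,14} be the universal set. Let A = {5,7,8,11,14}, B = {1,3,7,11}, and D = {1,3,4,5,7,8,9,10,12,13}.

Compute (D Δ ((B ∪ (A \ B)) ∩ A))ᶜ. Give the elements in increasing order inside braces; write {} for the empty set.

{2,5,6,7,8}

A \ B = {5,8,14}
B ∪ (A \ B) = {1,3,5,7,8,11,14}
(B ∪ (A \ B)) ∩ A = {5,7,8,11,14}
D Δ ((B ∪ (A \ B)) ∩ A) = {1,3,4,9,10,11,12,13,14}
(D Δ ((B ∪ (A \ B)) ∩ A))ᶜ = {2,5,6,7,8}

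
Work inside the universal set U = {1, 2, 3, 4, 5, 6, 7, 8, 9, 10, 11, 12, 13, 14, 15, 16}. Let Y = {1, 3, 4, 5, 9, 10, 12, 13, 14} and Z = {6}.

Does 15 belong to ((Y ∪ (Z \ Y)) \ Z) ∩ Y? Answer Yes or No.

15 ∉ Z and 15 ∉ Y, so 15 ∉ Z \ Y
15 ∉ Y and 15 ∉ (Z \ Y), so 15 ∉ Y ∪ (Z \ Y)
15 ∉ (Y ∪ (Z \ Y)) and 15 ∉ Z, so 15 ∉ (Y ∪ (Z \ Y)) \ Z
15 ∉ ((Y ∪ (Z \ Y)) \ Z) and 15 ∉ Y, so 15 ∉ ((Y ∪ (Z \ Y)) \ Z) ∩ Y

No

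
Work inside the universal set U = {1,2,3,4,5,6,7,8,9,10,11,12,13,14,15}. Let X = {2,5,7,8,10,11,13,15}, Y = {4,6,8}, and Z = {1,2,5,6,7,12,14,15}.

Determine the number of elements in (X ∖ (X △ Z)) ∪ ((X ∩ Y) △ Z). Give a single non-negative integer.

9

X △ Z = {1,6,8,10,11,12,13,14}
X ∖ (X △ Z) = {2,5,7,15}
X ∩ Y = {8}
(X ∩ Y) △ Z = {1,2,5,6,7,8,12,14,15}
(X ∖ (X △ Z)) ∪ ((X ∩ Y) △ Z) = {1,2,5,6,7,8,12,14,15}
|(X ∖ (X △ Z)) ∪ ((X ∩ Y) △ Z)| = 9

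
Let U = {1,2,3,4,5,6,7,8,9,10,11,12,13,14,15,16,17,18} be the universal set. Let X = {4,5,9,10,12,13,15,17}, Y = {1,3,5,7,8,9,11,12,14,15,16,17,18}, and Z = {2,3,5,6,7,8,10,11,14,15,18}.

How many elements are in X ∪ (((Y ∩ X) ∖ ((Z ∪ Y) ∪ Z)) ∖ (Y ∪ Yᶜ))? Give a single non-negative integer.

Y ∩ X = {5,9,12,15,17}
Z ∪ Y = {1,2,3,5,6,7,8,9,10,11,12,14,15,16,17,18}
(Z ∪ Y) ∪ Z = {1,2,3,5,6,7,8,9,10,11,12,14,15,16,17,18}
(Y ∩ X) ∖ ((Z ∪ Y) ∪ Z) = {}
Yᶜ = {2,4,6,10,13}
Y ∪ Yᶜ = {1,2,3,4,5,6,7,8,9,10,11,12,13,14,15,16,17,18}
((Y ∩ X) ∖ ((Z ∪ Y) ∪ Z)) ∖ (Y ∪ Yᶜ) = {}
X ∪ (((Y ∩ X) ∖ ((Z ∪ Y) ∪ Z)) ∖ (Y ∪ Yᶜ)) = {4,5,9,10,12,13,15,17}
|X ∪ (((Y ∩ X) ∖ ((Z ∪ Y) ∪ Z)) ∖ (Y ∪ Yᶜ))| = 8

8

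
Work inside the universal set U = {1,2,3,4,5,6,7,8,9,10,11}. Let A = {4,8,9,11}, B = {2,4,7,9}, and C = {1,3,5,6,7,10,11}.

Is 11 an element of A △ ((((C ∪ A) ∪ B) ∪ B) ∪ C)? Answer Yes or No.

11 ∈ C and 11 ∈ A, so 11 ∈ C ∪ A
11 ∈ (C ∪ A) and 11 ∉ B, so 11 ∈ (C ∪ A) ∪ B
11 ∈ ((C ∪ A) ∪ B) and 11 ∉ B, so 11 ∈ ((C ∪ A) ∪ B) ∪ B
11 ∈ (((C ∪ A) ∪ B) ∪ B) and 11 ∈ C, so 11 ∈ (((C ∪ A) ∪ B) ∪ B) ∪ C
11 ∈ A and 11 ∈ ((((C ∪ A) ∪ B) ∪ B) ∪ C), so 11 ∉ A △ ((((C ∪ A) ∪ B) ∪ B) ∪ C)

No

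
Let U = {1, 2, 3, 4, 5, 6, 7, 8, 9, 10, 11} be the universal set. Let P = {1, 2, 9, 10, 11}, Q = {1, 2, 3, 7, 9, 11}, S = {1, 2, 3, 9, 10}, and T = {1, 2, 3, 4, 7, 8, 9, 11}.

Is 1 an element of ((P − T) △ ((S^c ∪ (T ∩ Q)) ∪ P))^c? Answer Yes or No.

No

1 ∈ P and 1 ∈ T, so 1 ∉ P − T
1 ∈ S, so 1 ∉ S^c
1 ∈ T and 1 ∈ Q, so 1 ∈ T ∩ Q
1 ∉ S^c and 1 ∈ (T ∩ Q), so 1 ∈ S^c ∪ (T ∩ Q)
1 ∈ (S^c ∪ (T ∩ Q)) and 1 ∈ P, so 1 ∈ (S^c ∪ (T ∩ Q)) ∪ P
1 ∉ (P − T) and 1 ∈ ((S^c ∪ (T ∩ Q)) ∪ P), so 1 ∈ (P − T) △ ((S^c ∪ (T ∩ Q)) ∪ P)
1 ∉ ((P − T) △ ((S^c ∪ (T ∩ Q)) ∪ P))^c since 1 ∈ ((P − T) △ ((S^c ∪ (T ∩ Q)) ∪ P))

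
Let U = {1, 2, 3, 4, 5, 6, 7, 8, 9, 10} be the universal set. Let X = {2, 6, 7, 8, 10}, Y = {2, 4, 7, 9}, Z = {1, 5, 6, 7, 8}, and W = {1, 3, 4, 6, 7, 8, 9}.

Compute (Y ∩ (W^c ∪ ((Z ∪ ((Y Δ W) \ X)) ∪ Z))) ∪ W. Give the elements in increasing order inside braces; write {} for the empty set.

W^c = {2, 5, 10}
Y Δ W = {1, 2, 3, 6, 8}
(Y Δ W) \ X = {1, 3}
Z ∪ ((Y Δ W) \ X) = {1, 3, 5, 6, 7, 8}
(Z ∪ ((Y Δ W) \ X)) ∪ Z = {1, 3, 5, 6, 7, 8}
W^c ∪ ((Z ∪ ((Y Δ W) \ X)) ∪ Z) = {1, 2, 3, 5, 6, 7, 8, 10}
Y ∩ (W^c ∪ ((Z ∪ ((Y Δ W) \ X)) ∪ Z)) = {2, 7}
(Y ∩ (W^c ∪ ((Z ∪ ((Y Δ W) \ X)) ∪ Z))) ∪ W = {1, 2, 3, 4, 6, 7, 8, 9}

{1, 2, 3, 4, 6, 7, 8, 9}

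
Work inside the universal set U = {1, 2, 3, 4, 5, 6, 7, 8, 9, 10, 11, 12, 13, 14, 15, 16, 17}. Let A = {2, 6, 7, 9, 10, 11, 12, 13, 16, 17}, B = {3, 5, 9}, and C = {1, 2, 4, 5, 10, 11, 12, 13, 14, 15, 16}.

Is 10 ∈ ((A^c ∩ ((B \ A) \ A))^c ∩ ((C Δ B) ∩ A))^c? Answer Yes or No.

10 ∈ A, so 10 ∉ A^c
10 ∉ B and 10 ∈ A, so 10 ∉ B \ A
10 ∉ (B \ A) and 10 ∈ A, so 10 ∉ (B \ A) \ A
10 ∉ A^c and 10 ∉ ((B \ A) \ A), so 10 ∉ A^c ∩ ((B \ A) \ A)
10 ∈ (A^c ∩ ((B \ A) \ A))^c since 10 ∉ (A^c ∩ ((B \ A) \ A))
10 ∈ C and 10 ∉ B, so 10 ∈ C Δ B
10 ∈ (C Δ B) and 10 ∈ A, so 10 ∈ (C Δ B) ∩ A
10 ∈ (A^c ∩ ((B \ A) \ A))^c and 10 ∈ ((C Δ B) ∩ A), so 10 ∈ (A^c ∩ ((B \ A) \ A))^c ∩ ((C Δ B) ∩ A)
10 ∉ ((A^c ∩ ((B \ A) \ A))^c ∩ ((C Δ B) ∩ A))^c since 10 ∈ ((A^c ∩ ((B \ A) \ A))^c ∩ ((C Δ B) ∩ A))

No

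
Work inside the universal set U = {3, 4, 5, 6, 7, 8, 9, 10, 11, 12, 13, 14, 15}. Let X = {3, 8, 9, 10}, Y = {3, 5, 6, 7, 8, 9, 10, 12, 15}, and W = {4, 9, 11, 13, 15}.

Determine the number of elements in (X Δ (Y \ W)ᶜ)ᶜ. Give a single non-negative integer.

Y \ W = {3, 5, 6, 7, 8, 10, 12}
(Y \ W)ᶜ = {4, 9, 11, 13, 14, 15}
X Δ (Y \ W)ᶜ = {3, 4, 8, 10, 11, 13, 14, 15}
(X Δ (Y \ W)ᶜ)ᶜ = {5, 6, 7, 9, 12}
|(X Δ (Y \ W)ᶜ)ᶜ| = 5

5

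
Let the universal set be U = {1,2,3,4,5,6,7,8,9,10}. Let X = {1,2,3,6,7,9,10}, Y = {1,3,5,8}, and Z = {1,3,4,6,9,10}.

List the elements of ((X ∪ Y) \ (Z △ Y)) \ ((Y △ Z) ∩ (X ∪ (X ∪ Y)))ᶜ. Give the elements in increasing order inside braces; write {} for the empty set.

{}

X ∪ Y = {1,2,3,5,6,7,8,9,10}
Z △ Y = {4,5,6,8,9,10}
(X ∪ Y) \ (Z △ Y) = {1,2,3,7}
Y △ Z = {4,5,6,8,9,10}
X ∪ (X ∪ Y) = {1,2,3,5,6,7,8,9,10}
(Y △ Z) ∩ (X ∪ (X ∪ Y)) = {5,6,8,9,10}
((Y △ Z) ∩ (X ∪ (X ∪ Y)))ᶜ = {1,2,3,4,7}
((X ∪ Y) \ (Z △ Y)) \ ((Y △ Z) ∩ (X ∪ (X ∪ Y)))ᶜ = {}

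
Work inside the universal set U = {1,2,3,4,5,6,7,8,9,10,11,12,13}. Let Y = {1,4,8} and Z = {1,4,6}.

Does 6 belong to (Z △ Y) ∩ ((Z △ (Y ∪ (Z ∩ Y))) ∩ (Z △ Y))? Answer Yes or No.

Yes

6 ∈ Z and 6 ∉ Y, so 6 ∈ Z △ Y
6 ∈ Z and 6 ∉ Y, so 6 ∉ Z ∩ Y
6 ∉ Y and 6 ∉ (Z ∩ Y), so 6 ∉ Y ∪ (Z ∩ Y)
6 ∈ Z and 6 ∉ (Y ∪ (Z ∩ Y)), so 6 ∈ Z △ (Y ∪ (Z ∩ Y))
6 ∈ Z and 6 ∉ Y, so 6 ∈ Z △ Y
6 ∈ (Z △ (Y ∪ (Z ∩ Y))) and 6 ∈ (Z △ Y), so 6 ∈ (Z △ (Y ∪ (Z ∩ Y))) ∩ (Z △ Y)
6 ∈ (Z △ Y) and 6 ∈ ((Z △ (Y ∪ (Z ∩ Y))) ∩ (Z △ Y)), so 6 ∈ (Z △ Y) ∩ ((Z △ (Y ∪ (Z ∩ Y))) ∩ (Z △ Y))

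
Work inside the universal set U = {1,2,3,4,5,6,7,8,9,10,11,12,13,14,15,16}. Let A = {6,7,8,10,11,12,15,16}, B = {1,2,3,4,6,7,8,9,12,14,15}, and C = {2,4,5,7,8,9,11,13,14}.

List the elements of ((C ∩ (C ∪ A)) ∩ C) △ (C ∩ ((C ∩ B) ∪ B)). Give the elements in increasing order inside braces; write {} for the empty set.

{5,11,13}

C ∪ A = {2,4,5,6,7,8,9,10,11,12,13,14,15,16}
C ∩ (C ∪ A) = {2,4,5,7,8,9,11,13,14}
(C ∩ (C ∪ A)) ∩ C = {2,4,5,7,8,9,11,13,14}
C ∩ B = {2,4,7,8,9,14}
(C ∩ B) ∪ B = {1,2,3,4,6,7,8,9,12,14,15}
C ∩ ((C ∩ B) ∪ B) = {2,4,7,8,9,14}
((C ∩ (C ∪ A)) ∩ C) △ (C ∩ ((C ∩ B) ∪ B)) = {5,11,13}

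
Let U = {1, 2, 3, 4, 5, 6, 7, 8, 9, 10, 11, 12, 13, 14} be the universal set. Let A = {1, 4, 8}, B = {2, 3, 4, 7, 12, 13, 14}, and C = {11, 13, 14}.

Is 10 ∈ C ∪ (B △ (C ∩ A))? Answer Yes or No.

10 ∉ C and 10 ∉ A, so 10 ∉ C ∩ A
10 ∉ B and 10 ∉ (C ∩ A), so 10 ∉ B △ (C ∩ A)
10 ∉ C and 10 ∉ (B △ (C ∩ A)), so 10 ∉ C ∪ (B △ (C ∩ A))

No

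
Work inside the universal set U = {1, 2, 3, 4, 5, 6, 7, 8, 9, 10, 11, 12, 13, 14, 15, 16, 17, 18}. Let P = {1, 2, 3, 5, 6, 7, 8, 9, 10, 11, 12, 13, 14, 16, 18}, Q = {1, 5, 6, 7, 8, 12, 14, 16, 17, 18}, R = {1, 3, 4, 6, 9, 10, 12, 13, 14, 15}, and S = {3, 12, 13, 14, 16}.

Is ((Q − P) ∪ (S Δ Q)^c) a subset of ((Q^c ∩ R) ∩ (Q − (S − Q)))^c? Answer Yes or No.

Q − P = {17}
S Δ Q = {1, 3, 5, 6, 7, 8, 13, 17, 18}
(S Δ Q)^c = {2, 4, 9, 10, 11, 12, 14, 15, 16}
(Q − P) ∪ (S Δ Q)^c = {2, 4, 9, 10, 11, 12, 14, 15, 16, 17}
Q^c = {2, 3, 4, 9, 10, 11, 13, 15}
Q^c ∩ R = {3, 4, 9, 10, 13, 15}
S − Q = {3, 13}
Q − (S − Q) = {1, 5, 6, 7, 8, 12, 14, 16, 17, 18}
(Q^c ∩ R) ∩ (Q − (S − Q)) = {}
((Q^c ∩ R) ∩ (Q − (S − Q)))^c = {1, 2, 3, 4, 5, 6, 7, 8, 9, 10, 11, 12, 13, 14, 15, 16, 17, 18}
Every element of {2, 4, 9, 10, 11, 12, 14, 15, 16, 17} is in {1, 2, 3, 4, 5, 6, 7, 8, 9, 10, 11, 12, 13, 14, 15, 16, 17, 18}, so (Q − P) ∪ (S Δ Q)^c ⊆ ((Q^c ∩ R) ∩ (Q − (S − Q)))^c.

Yes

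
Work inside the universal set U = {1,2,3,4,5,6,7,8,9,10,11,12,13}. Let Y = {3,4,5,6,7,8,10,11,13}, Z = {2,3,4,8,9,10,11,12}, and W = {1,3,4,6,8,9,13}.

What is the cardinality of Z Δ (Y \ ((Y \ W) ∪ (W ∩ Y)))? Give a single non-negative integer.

Y \ W = {5,7,10,11}
W ∩ Y = {3,4,6,8,13}
(Y \ W) ∪ (W ∩ Y) = {3,4,5,6,7,8,10,11,13}
Y \ ((Y \ W) ∪ (W ∩ Y)) = {}
Z Δ (Y \ ((Y \ W) ∪ (W ∩ Y))) = {2,3,4,8,9,10,11,12}
|Z Δ (Y \ ((Y \ W) ∪ (W ∩ Y)))| = 8

8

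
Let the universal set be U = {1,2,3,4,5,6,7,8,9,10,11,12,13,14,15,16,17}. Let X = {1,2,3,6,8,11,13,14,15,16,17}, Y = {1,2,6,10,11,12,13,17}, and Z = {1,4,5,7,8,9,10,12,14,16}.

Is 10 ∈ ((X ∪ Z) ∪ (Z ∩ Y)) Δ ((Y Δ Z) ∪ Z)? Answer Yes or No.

10 ∉ X and 10 ∈ Z, so 10 ∈ X ∪ Z
10 ∈ Z and 10 ∈ Y, so 10 ∈ Z ∩ Y
10 ∈ (X ∪ Z) and 10 ∈ (Z ∩ Y), so 10 ∈ (X ∪ Z) ∪ (Z ∩ Y)
10 ∈ Y and 10 ∈ Z, so 10 ∉ Y Δ Z
10 ∉ (Y Δ Z) and 10 ∈ Z, so 10 ∈ (Y Δ Z) ∪ Z
10 ∈ ((X ∪ Z) ∪ (Z ∩ Y)) and 10 ∈ ((Y Δ Z) ∪ Z), so 10 ∉ ((X ∪ Z) ∪ (Z ∩ Y)) Δ ((Y Δ Z) ∪ Z)

No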